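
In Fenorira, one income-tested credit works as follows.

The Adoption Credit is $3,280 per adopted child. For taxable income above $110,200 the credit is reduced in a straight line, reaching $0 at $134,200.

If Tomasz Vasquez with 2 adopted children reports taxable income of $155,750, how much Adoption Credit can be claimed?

Adoption Credit: base = 2 × $3,280 = $6,560. $155,750 is at or above $134,200, so the credit is $0.

$0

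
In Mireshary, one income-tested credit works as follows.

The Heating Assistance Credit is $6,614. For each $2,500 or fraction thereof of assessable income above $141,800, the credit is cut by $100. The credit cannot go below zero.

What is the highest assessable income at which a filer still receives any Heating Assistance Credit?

$306,800

After 66 increments the reduction is 66 × $100 = $6,600, leaving $14; one more increment wipes it out. Increment 66 ends at excess 66 × $2,500 = $165,000, so the highest qualifying income is $141,800 + $165,000 = $306,800.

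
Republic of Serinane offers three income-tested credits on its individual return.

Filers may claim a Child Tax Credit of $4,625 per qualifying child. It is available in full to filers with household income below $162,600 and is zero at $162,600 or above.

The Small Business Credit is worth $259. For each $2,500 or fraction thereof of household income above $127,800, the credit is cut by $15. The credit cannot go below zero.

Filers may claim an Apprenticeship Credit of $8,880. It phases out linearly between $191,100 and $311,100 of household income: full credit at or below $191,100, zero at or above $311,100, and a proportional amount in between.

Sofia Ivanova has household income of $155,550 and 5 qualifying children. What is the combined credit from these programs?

$32,084

Child Tax Credit: base = 5 × $4,625 = $23,125. $155,550 is below the $162,600 cutoff, so the full $23,125 applies.
Small Business Credit: income exceeds $127,800 by $27,750, which is 12 full-or-partial $2,500 increments; reduction = 12 × $15 = $180, leaving $79.
Apprenticeship Credit: $155,550 is at or below the $191,100 threshold, so the full $8,880 applies.
Total: $23,125 + $79 + $8,880 = $32,084.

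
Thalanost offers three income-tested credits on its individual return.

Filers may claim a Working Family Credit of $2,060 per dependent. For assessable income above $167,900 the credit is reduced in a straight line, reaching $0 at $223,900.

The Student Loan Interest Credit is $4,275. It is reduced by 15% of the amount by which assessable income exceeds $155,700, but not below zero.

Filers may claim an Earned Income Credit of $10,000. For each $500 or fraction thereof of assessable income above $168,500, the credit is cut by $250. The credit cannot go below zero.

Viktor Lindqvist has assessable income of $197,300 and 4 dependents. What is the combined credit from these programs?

Working Family Credit: base = 4 × $2,060 = $8,240. $197,300 is $29,400 into a $56,000 phase-out range, leaving 26,600/56,000 of the credit: $8,240 × 26,600/56,000 = $3,914.
Student Loan Interest Credit: 15% of the $41,600 excess over $155,700 is $6,240 ≥ base, so the credit is $0.
Earned Income Credit: income exceeds $168,500 by $28,800 → 58 increments × $250 = $14,500 ≥ base, so the credit is $0.
Total: $3,914 + $0 + $0 = $3,914.

$3,914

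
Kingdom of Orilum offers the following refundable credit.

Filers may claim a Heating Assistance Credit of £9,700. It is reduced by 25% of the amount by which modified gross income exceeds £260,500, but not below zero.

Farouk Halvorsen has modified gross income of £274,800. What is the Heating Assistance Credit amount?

Heating Assistance Credit: 25% of the £14,300 excess over £260,500 is £3,575; credit = £9,700 − £3,575 = £6,125.

£6,125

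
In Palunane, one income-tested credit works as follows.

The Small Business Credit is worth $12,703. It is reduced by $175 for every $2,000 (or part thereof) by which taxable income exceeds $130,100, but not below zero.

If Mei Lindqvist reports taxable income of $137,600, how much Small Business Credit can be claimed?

$12,003

Small Business Credit: income exceeds $130,100 by $7,500, which is 4 full-or-partial $2,000 increments; reduction = 4 × $175 = $700, leaving $12,003.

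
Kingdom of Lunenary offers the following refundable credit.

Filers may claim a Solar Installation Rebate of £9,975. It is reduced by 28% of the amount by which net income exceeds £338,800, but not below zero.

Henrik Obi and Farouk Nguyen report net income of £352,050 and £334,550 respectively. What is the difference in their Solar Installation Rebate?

£3,710

Henrik (£352,050): Solar Installation Rebate: 28% of the £13,250 excess over £338,800 is £3,710; credit = £9,975 − £3,710 = £6,265.
Farouk (£334,550): Solar Installation Rebate: £334,550 is at or below the £338,800 threshold, so the full £9,975 applies.
Difference: |£6,265 − £9,975| = £3,710.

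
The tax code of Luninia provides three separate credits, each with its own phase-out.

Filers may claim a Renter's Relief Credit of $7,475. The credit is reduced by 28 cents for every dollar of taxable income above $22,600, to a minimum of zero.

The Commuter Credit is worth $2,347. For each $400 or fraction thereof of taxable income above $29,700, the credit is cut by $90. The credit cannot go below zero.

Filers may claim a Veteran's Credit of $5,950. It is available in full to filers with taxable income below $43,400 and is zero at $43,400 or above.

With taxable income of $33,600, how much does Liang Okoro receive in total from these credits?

Renter's Relief Credit: 28% of the $11,000 excess over $22,600 is $3,080; credit = $7,475 − $3,080 = $4,395.
Commuter Credit: income exceeds $29,700 by $3,900, which is 10 full-or-partial $400 increments; reduction = 10 × $90 = $900, leaving $1,447.
Veteran's Credit: $33,600 is below the $43,400 cutoff, so the full $5,950 applies.
Total: $4,395 + $1,447 + $5,950 = $11,792.

$11,792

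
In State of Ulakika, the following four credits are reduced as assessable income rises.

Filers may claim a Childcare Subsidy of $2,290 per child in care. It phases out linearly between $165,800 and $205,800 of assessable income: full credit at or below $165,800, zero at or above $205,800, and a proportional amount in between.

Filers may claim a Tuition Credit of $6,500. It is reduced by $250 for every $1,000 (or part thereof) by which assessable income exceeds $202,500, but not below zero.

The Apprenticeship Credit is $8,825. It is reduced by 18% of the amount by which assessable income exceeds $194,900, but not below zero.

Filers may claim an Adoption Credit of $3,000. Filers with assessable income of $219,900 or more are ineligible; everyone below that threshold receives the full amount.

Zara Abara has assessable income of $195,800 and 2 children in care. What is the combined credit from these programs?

Childcare Subsidy: base = 2 × $2,290 = $4,580. $195,800 is $30,000 into a $40,000 phase-out range, leaving 10,000/40,000 of the credit: $4,580 × 10,000/40,000 = $1,145.
Tuition Credit: $195,800 is at or below the $202,500 threshold, so the full $6,500 applies.
Apprenticeship Credit: 18% of the $900 excess over $194,900 is $162; credit = $8,825 − $162 = $8,663.
Adoption Credit: $195,800 is below the $219,900 cutoff, so the full $3,000 applies.
Total: $1,145 + $6,500 + $8,663 + $3,000 = $19,308.

$19,308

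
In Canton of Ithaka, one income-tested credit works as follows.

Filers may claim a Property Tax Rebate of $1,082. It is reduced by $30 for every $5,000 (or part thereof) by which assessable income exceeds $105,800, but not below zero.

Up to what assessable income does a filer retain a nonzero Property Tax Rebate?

$285,800

After 36 increments the reduction is 36 × $30 = $1,080, leaving $2; one more increment wipes it out. Increment 36 ends at excess 36 × $5,000 = $180,000, so the highest qualifying income is $105,800 + $180,000 = $285,800.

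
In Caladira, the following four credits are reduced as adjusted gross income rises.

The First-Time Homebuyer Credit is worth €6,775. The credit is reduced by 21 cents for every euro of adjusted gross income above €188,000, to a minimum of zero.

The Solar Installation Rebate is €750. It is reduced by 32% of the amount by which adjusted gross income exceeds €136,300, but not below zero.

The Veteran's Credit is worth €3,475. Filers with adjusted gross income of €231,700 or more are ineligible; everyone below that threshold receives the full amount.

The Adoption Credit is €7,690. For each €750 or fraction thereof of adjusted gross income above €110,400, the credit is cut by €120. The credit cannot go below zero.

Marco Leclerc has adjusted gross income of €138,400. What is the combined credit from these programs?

First-Time Homebuyer Credit: €138,400 is at or below the €188,000 threshold, so the full €6,775 applies.
Solar Installation Rebate: 32% of the €2,100 excess over €136,300 is €672; credit = €750 − €672 = €78.
Veteran's Credit: €138,400 is below the €231,700 cutoff, so the full €3,475 applies.
Adoption Credit: income exceeds €110,400 by €28,000, which is 38 full-or-partial €750 increments; reduction = 38 × €120 = €4,560, leaving €3,130.
Total: €6,775 + €78 + €3,475 + €3,130 = €13,458.

€13,458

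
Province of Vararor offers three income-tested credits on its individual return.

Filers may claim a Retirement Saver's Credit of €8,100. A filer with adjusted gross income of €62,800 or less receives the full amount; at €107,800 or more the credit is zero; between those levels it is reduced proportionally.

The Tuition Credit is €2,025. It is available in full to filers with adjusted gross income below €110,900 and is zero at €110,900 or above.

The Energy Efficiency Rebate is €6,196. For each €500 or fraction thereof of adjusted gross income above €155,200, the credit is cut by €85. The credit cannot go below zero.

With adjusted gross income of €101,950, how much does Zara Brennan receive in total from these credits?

Retirement Saver's Credit: €101,950 is €39,150 into a €45,000 phase-out range, leaving 5,850/45,000 of the credit: €8,100 × 5,850/45,000 = €1,053.
Tuition Credit: €101,950 is below the €110,900 cutoff, so the full €2,025 applies.
Energy Efficiency Rebate: €101,950 is at or below the €155,200 threshold, so the full €6,196 applies.
Total: €1,053 + €2,025 + €6,196 = €9,274.

€9,274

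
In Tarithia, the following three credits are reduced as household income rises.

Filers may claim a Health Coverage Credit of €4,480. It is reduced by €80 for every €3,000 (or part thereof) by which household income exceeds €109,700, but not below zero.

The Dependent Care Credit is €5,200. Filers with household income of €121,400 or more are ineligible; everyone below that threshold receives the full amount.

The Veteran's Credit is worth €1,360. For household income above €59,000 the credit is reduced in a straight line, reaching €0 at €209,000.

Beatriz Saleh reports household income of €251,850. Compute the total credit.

€640

Health Coverage Credit: income exceeds €109,700 by €142,150, which is 48 full-or-partial €3,000 increments; reduction = 48 × €80 = €3,840, leaving €640.
Dependent Care Credit: €251,850 meets or exceeds the €121,400 cutoff, so the credit is €0.
Veteran's Credit: €251,850 is at or above €209,000, so the credit is €0.
Total: €640 + €0 + €0 = €640.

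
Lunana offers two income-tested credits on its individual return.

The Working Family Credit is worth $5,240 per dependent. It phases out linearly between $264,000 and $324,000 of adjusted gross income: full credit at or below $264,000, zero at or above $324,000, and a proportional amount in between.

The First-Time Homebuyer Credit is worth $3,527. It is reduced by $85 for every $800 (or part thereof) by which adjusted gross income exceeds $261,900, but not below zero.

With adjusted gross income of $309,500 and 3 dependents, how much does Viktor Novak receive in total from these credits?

Working Family Credit: base = 3 × $5,240 = $15,720. $309,500 is $45,500 into a $60,000 phase-out range, leaving 14,500/60,000 of the credit: $15,720 × 14,500/60,000 = $3,799.
First-Time Homebuyer Credit: income exceeds $261,900 by $47,600 → 60 increments × $85 = $5,100 ≥ base, so the credit is $0.
Total: $3,799 + $0 = $3,799.

$3,799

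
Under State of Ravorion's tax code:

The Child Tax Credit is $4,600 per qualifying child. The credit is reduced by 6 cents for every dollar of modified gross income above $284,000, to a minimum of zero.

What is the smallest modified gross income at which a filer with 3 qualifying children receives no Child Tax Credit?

$514,000

Full credit = 3 × $4,600 = $13,800.
The credit falls by 6% of each dollar above $284,000, so it reaches zero when the excess is $13,800 / 6% = $230,000: income = $284,000 + $230,000 = $514,000.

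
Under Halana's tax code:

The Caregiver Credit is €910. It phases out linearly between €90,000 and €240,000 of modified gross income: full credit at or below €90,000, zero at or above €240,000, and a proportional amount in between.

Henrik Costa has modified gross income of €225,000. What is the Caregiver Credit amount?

€91

Caregiver Credit: €225,000 is €135,000 into a €150,000 phase-out range, leaving 15,000/150,000 of the credit: €910 × 15,000/150,000 = €91.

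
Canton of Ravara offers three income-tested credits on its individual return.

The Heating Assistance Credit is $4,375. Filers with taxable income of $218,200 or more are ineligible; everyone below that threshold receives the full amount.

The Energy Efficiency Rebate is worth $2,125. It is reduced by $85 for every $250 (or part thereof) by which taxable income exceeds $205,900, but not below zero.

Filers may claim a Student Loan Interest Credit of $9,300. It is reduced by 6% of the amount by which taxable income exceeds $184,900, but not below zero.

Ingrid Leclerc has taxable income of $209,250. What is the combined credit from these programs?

$13,149

Heating Assistance Credit: $209,250 is below the $218,200 cutoff, so the full $4,375 applies.
Energy Efficiency Rebate: income exceeds $205,900 by $3,350, which is 14 full-or-partial $250 increments; reduction = 14 × $85 = $1,190, leaving $935.
Student Loan Interest Credit: 6% of the $24,350 excess over $184,900 is $1,461; credit = $9,300 − $1,461 = $7,839.
Total: $4,375 + $935 + $7,839 = $13,149.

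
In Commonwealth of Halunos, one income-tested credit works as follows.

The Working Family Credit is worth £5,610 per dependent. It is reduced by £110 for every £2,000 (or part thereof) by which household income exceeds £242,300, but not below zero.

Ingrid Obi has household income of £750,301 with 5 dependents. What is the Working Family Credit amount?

Working Family Credit: base = 5 × £5,610 = £28,050. income exceeds £242,300 by £508,001 → 255 increments × £110 = £28,050 ≥ base, so the credit is £0.

£0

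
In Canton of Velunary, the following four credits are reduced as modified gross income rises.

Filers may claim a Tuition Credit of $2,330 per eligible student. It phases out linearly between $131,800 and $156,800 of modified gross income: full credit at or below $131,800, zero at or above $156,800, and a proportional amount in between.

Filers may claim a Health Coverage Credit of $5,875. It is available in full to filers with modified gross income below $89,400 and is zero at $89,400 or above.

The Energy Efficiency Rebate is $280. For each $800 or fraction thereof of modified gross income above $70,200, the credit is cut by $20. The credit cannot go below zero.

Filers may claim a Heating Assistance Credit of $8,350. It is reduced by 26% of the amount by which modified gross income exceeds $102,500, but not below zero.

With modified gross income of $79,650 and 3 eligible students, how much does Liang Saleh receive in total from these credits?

$21,255

Tuition Credit: base = 3 × $2,330 = $6,990. $79,650 is at or below the $131,800 threshold, so the full $6,990 applies.
Health Coverage Credit: $79,650 is below the $89,400 cutoff, so the full $5,875 applies.
Energy Efficiency Rebate: income exceeds $70,200 by $9,450, which is 12 full-or-partial $800 increments; reduction = 12 × $20 = $240, leaving $40.
Heating Assistance Credit: $79,650 is at or below the $102,500 threshold, so the full $8,350 applies.
Total: $6,990 + $5,875 + $40 + $8,350 = $21,255.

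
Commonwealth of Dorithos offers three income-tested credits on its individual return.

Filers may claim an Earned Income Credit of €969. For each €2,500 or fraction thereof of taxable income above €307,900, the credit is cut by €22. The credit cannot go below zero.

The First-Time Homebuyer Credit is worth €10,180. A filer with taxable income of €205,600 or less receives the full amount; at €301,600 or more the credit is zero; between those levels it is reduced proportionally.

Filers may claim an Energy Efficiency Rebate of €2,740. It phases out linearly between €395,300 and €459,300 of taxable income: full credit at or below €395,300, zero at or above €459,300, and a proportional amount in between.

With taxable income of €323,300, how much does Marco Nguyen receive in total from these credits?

Earned Income Credit: income exceeds €307,900 by €15,400, which is 7 full-or-partial €2,500 increments; reduction = 7 × €22 = €154, leaving €815.
First-Time Homebuyer Credit: €323,300 is at or above €301,600, so the credit is €0.
Energy Efficiency Rebate: €323,300 is at or below the €395,300 threshold, so the full €2,740 applies.
Total: €815 + €0 + €2,740 = €3,555.

€3,555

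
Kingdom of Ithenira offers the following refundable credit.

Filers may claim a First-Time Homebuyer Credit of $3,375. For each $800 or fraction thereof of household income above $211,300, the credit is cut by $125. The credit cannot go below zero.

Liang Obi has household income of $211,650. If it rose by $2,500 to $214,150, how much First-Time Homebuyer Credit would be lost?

At $211,650 — income exceeds $211,300 by $350, which is 1 full-or-partial $800 increment; reduction = 1 × $125 = $125, leaving $3,250.
At $214,150 — income exceeds $211,300 by $2,850, which is 4 full-or-partial $800 increments; reduction = 4 × $125 = $500, leaving $2,875.
Lost: $3,250 − $2,875 = $375.

$375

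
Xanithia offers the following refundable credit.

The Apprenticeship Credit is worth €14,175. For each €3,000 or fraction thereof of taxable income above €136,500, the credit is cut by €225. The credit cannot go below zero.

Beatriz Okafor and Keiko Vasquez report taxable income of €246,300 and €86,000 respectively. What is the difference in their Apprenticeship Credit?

€8,325

Beatriz (€246,300): Apprenticeship Credit: income exceeds €136,500 by €109,800, which is 37 full-or-partial €3,000 increments; reduction = 37 × €225 = €8,325, leaving €5,850.
Keiko (€86,000): Apprenticeship Credit: €86,000 is at or below the €136,500 threshold, so the full €14,175 applies.
Difference: |€5,850 − €14,175| = €8,325.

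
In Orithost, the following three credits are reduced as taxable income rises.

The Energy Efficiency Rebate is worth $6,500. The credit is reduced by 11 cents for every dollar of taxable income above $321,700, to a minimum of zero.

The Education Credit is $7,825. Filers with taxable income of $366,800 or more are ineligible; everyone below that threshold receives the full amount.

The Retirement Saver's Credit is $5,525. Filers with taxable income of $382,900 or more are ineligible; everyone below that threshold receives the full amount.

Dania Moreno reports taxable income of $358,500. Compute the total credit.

Energy Efficiency Rebate: 11% of the $36,800 excess over $321,700 is $4,048; credit = $6,500 − $4,048 = $2,452.
Education Credit: $358,500 is below the $366,800 cutoff, so the full $7,825 applies.
Retirement Saver's Credit: $358,500 is below the $382,900 cutoff, so the full $5,525 applies.
Total: $2,452 + $7,825 + $5,525 = $15,802.

$15,802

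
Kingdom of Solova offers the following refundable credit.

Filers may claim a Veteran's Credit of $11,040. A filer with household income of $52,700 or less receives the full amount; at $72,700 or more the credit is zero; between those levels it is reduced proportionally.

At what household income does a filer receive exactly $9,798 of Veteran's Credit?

$9,798 is 9,798/11,040 of the full $11,040, so 1,242/11,040 of the $20,000 range has been used: income = $52,700 + $20,000 × 1,242/11,040 = $54,950.

$54,950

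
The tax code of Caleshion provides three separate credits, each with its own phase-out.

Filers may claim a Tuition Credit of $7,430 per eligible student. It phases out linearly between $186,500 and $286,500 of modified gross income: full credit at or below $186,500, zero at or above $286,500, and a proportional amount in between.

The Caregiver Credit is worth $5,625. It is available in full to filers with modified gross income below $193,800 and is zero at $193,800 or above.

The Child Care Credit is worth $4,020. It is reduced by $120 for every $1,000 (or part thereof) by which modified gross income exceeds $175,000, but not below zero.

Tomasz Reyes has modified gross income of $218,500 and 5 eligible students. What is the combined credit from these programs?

Tuition Credit: base = 5 × $7,430 = $37,150. $218,500 is $32,000 into a $100,000 phase-out range, leaving 68,000/100,000 of the credit: $37,150 × 68,000/100,000 = $25,262.
Caregiver Credit: $218,500 meets or exceeds the $193,800 cutoff, so the credit is $0.
Child Care Credit: income exceeds $175,000 by $43,500 → 44 increments × $120 = $5,280 ≥ base, so the credit is $0.
Total: $25,262 + $0 + $0 = $25,262.

$25,262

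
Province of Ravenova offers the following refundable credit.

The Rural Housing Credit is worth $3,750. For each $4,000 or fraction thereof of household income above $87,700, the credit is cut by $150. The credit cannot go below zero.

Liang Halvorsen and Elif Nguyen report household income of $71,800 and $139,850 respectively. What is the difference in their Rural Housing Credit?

$2,100

Liang ($71,800): Rural Housing Credit: $71,800 is at or below the $87,700 threshold, so the full $3,750 applies.
Elif ($139,850): Rural Housing Credit: income exceeds $87,700 by $52,150, which is 14 full-or-partial $4,000 increments; reduction = 14 × $150 = $2,100, leaving $1,650.
Difference: |$3,750 − $1,650| = $2,100.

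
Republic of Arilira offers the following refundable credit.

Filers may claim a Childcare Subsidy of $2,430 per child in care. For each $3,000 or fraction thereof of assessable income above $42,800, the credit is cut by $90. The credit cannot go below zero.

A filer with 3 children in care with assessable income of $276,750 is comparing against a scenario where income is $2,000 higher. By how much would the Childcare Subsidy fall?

At $276,750 — base = 3 × $2,430 = $7,290. income exceeds $42,800 by $233,950, which is 78 full-or-partial $3,000 increments; reduction = 78 × $90 = $7,020, leaving $270.
At $278,750 — base = 3 × $2,430 = $7,290. income exceeds $42,800 by $235,950, which is 79 full-or-partial $3,000 increments; reduction = 79 × $90 = $7,110, leaving $180.
Lost: $270 − $180 = $90.

$90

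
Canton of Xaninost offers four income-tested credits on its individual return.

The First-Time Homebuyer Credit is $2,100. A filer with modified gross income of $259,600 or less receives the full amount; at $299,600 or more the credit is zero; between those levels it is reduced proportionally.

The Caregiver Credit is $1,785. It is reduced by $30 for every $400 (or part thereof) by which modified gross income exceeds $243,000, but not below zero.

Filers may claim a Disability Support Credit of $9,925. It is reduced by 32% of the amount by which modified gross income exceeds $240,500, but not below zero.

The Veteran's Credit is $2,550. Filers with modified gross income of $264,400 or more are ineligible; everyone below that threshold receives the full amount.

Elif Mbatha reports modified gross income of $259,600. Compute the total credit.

First-Time Homebuyer Credit: $259,600 is at or below the $259,600 threshold, so the full $2,100 applies.
Caregiver Credit: income exceeds $243,000 by $16,600, which is 42 full-or-partial $400 increments; reduction = 42 × $30 = $1,260, leaving $525.
Disability Support Credit: 32% of the $19,100 excess over $240,500 is $6,112; credit = $9,925 − $6,112 = $3,813.
Veteran's Credit: $259,600 is below the $264,400 cutoff, so the full $2,550 applies.
Total: $2,100 + $525 + $3,813 + $2,550 = $8,988.

$8,988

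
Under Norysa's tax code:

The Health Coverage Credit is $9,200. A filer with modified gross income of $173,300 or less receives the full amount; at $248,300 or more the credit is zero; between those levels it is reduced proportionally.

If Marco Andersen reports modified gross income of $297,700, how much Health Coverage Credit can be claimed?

Health Coverage Credit: $297,700 is at or above $248,300, so the credit is $0.

$0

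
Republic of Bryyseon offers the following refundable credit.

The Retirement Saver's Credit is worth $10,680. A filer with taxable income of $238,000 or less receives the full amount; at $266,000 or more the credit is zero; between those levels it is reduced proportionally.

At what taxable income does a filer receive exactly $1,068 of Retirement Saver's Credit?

$263,200

$1,068 is 1,068/10,680 of the full $10,680, so 9,612/10,680 of the $28,000 range has been used: income = $238,000 + $28,000 × 9,612/10,680 = $263,200.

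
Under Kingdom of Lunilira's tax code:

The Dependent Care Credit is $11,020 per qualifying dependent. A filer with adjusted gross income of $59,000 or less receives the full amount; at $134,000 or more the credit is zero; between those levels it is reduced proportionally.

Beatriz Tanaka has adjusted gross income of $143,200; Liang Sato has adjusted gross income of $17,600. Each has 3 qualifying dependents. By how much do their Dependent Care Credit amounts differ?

$33,060

Beatriz ($143,200): Dependent Care Credit: base = 3 × $11,020 = $33,060. $143,200 is at or above $134,000, so the credit is $0.
Liang ($17,600): Dependent Care Credit: base = 3 × $11,020 = $33,060. $17,600 is at or below the $59,000 threshold, so the full $33,060 applies.
Difference: |$0 − $33,060| = $33,060.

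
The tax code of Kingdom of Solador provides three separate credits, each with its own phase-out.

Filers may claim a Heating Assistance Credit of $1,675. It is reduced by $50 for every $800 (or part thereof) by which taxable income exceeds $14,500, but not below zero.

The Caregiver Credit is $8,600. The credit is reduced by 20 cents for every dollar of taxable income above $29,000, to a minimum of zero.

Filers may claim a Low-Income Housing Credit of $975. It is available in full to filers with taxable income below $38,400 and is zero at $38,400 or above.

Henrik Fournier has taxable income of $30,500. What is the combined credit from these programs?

Heating Assistance Credit: income exceeds $14,500 by $16,000, which is 20 full-or-partial $800 increments; reduction = 20 × $50 = $1,000, leaving $675.
Caregiver Credit: 20% of the $1,500 excess over $29,000 is $300; credit = $8,600 − $300 = $8,300.
Low-Income Housing Credit: $30,500 is below the $38,400 cutoff, so the full $975 applies.
Total: $675 + $8,300 + $975 = $9,950.

$9,950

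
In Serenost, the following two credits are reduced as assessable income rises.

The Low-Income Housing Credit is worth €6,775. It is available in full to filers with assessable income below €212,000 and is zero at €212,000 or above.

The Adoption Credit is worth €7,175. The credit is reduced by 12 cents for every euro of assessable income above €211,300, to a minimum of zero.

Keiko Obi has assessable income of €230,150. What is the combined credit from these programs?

€4,913

Low-Income Housing Credit: €230,150 meets or exceeds the €212,000 cutoff, so the credit is €0.
Adoption Credit: 12% of the €18,850 excess over €211,300 is €2,262; credit = €7,175 − €2,262 = €4,913.
Total: €0 + €4,913 = €4,913.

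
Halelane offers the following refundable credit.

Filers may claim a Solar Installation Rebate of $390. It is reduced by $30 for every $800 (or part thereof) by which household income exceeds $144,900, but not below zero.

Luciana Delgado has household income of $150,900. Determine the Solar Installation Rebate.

$150

Solar Installation Rebate: income exceeds $144,900 by $6,000, which is 8 full-or-partial $800 increments; reduction = 8 × $30 = $240, leaving $150.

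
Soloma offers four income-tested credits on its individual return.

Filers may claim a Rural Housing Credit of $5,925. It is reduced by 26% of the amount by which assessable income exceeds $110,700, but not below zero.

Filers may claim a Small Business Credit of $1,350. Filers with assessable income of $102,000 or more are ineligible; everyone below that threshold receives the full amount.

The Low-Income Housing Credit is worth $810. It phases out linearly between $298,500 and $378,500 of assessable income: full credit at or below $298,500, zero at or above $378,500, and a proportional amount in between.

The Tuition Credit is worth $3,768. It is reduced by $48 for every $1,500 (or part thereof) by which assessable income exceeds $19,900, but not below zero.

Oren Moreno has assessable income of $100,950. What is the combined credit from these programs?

Rural Housing Credit: $100,950 is at or below the $110,700 threshold, so the full $5,925 applies.
Small Business Credit: $100,950 is below the $102,000 cutoff, so the full $1,350 applies.
Low-Income Housing Credit: $100,950 is at or below the $298,500 threshold, so the full $810 applies.
Tuition Credit: income exceeds $19,900 by $81,050, which is 55 full-or-partial $1,500 increments; reduction = 55 × $48 = $2,640, leaving $1,128.
Total: $5,925 + $1,350 + $810 + $1,128 = $9,213.

$9,213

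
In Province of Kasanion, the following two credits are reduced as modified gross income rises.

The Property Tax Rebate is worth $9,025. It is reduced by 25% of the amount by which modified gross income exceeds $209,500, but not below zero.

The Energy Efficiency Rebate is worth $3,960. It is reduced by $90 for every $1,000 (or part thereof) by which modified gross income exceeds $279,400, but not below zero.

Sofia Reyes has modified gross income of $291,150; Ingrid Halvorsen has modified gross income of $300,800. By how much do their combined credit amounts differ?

Sofia ($291,150): Property Tax Rebate: 25% of the $81,650 excess over $209,500 is $20,412.50 ≥ base, so the credit is $0. Energy Efficiency Rebate: income exceeds $279,400 by $11,750, which is 12 full-or-partial $1,000 increments; reduction = 12 × $90 = $1,080, leaving $2,880. total $0 + $2,880 = $2,880
Ingrid ($300,800): Property Tax Rebate: 25% of the $91,300 excess over $209,500 is $22,825 ≥ base, so the credit is $0. Energy Efficiency Rebate: income exceeds $279,400 by $21,400, which is 22 full-or-partial $1,000 increments; reduction = 22 × $90 = $1,980, leaving $1,980. total $0 + $1,980 = $1,980
Difference: |$2,880 − $1,980| = $900.

$900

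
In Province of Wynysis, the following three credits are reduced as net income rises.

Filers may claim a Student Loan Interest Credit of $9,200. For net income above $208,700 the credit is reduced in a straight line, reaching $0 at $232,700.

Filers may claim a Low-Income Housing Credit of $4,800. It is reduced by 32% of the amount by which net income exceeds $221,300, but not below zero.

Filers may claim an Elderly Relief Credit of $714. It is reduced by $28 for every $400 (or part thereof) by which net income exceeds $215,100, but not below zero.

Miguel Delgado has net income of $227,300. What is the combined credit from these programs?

Student Loan Interest Credit: $227,300 is $18,600 into a $24,000 phase-out range, leaving 5,400/24,000 of the credit: $9,200 × 5,400/24,000 = $2,070.
Low-Income Housing Credit: 32% of the $6,000 excess over $221,300 is $1,920; credit = $4,800 − $1,920 = $2,880.
Elderly Relief Credit: income exceeds $215,100 by $12,200 → 31 increments × $28 = $868 ≥ base, so the credit is $0.
Total: $2,070 + $2,880 + $0 = $4,950.

$4,950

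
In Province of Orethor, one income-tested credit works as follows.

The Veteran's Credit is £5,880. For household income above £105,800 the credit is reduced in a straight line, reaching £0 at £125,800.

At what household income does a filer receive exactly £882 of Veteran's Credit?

£882 is 882/5,880 of the full £5,880, so 4,998/5,880 of the £20,000 range has been used: income = £105,800 + £20,000 × 4,998/5,880 = £122,800.

£122,800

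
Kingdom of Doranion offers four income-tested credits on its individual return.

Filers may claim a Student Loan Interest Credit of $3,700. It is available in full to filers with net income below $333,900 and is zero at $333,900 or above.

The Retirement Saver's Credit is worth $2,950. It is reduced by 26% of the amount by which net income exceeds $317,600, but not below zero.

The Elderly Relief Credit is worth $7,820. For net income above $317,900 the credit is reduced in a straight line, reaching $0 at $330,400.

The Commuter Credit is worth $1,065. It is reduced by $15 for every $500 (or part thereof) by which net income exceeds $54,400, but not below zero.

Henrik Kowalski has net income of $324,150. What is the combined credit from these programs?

$8,857

Student Loan Interest Credit: $324,150 is below the $333,900 cutoff, so the full $3,700 applies.
Retirement Saver's Credit: 26% of the $6,550 excess over $317,600 is $1,703; credit = $2,950 − $1,703 = $1,247.
Elderly Relief Credit: $324,150 is $6,250 into a $12,500 phase-out range, leaving 6,250/12,500 of the credit: $7,820 × 6,250/12,500 = $3,910.
Commuter Credit: income exceeds $54,400 by $269,750 → 540 increments × $15 = $8,100 ≥ base, so the credit is $0.
Total: $3,700 + $1,247 + $3,910 + $0 = $8,857.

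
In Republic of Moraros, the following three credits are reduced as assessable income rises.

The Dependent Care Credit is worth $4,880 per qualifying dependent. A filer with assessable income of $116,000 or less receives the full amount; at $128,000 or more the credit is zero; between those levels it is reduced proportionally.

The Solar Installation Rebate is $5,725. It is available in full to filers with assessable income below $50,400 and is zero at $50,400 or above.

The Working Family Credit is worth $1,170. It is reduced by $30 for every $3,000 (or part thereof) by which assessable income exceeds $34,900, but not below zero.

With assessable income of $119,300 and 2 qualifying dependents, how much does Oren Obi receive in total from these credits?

$7,376

Dependent Care Credit: base = 2 × $4,880 = $9,760. $119,300 is $3,300 into a $12,000 phase-out range, leaving 8,700/12,000 of the credit: $9,760 × 8,700/12,000 = $7,076.
Solar Installation Rebate: $119,300 meets or exceeds the $50,400 cutoff, so the credit is $0.
Working Family Credit: income exceeds $34,900 by $84,400, which is 29 full-or-partial $3,000 increments; reduction = 29 × $30 = $870, leaving $300.
Total: $7,076 + $0 + $300 = $7,376.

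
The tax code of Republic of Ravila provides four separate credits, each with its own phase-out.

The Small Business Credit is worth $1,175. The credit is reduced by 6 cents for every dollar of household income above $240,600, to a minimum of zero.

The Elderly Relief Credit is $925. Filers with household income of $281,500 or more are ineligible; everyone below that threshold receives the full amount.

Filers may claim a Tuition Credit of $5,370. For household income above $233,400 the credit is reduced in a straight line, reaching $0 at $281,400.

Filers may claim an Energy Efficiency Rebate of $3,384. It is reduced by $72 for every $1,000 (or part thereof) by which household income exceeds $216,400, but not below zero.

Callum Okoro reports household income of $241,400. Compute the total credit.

Small Business Credit: 6% of the $800 excess over $240,600 is $48; credit = $1,175 − $48 = $1,127.
Elderly Relief Credit: $241,400 is below the $281,500 cutoff, so the full $925 applies.
Tuition Credit: $241,400 is $8,000 into a $48,000 phase-out range, leaving 40,000/48,000 of the credit: $5,370 × 40,000/48,000 = $4,475.
Energy Efficiency Rebate: income exceeds $216,400 by $25,000, which is 25 full-or-partial $1,000 increments; reduction = 25 × $72 = $1,800, leaving $1,584.
Total: $1,127 + $925 + $4,475 + $1,584 = $8,111.

$8,111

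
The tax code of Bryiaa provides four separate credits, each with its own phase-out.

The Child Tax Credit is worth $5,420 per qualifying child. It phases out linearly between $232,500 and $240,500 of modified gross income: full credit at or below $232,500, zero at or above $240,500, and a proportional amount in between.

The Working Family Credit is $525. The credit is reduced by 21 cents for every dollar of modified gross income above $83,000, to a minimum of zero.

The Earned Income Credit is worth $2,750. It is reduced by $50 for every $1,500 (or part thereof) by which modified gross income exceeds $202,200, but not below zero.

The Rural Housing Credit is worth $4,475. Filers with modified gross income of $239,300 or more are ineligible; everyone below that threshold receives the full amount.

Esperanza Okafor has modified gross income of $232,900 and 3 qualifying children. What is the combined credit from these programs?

$21,622

Child Tax Credit: base = 3 × $5,420 = $16,260. $232,900 is $400 into a $8,000 phase-out range, leaving 7,600/8,000 of the credit: $16,260 × 7,600/8,000 = $15,447.
Working Family Credit: 21% of the $149,900 excess over $83,000 is $31,479 ≥ base, so the credit is $0.
Earned Income Credit: income exceeds $202,200 by $30,700, which is 21 full-or-partial $1,500 increments; reduction = 21 × $50 = $1,050, leaving $1,700.
Rural Housing Credit: $232,900 is below the $239,300 cutoff, so the full $4,475 applies.
Total: $15,447 + $0 + $1,700 + $4,475 = $21,622.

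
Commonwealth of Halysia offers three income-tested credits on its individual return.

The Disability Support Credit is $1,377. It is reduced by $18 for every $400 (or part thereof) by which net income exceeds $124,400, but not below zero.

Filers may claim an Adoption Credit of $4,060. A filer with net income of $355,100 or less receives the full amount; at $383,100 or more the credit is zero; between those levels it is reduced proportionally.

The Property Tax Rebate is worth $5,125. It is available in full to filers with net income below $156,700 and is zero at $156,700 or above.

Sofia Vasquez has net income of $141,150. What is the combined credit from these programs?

Disability Support Credit: income exceeds $124,400 by $16,750, which is 42 full-or-partial $400 increments; reduction = 42 × $18 = $756, leaving $621.
Adoption Credit: $141,150 is at or below the $355,100 threshold, so the full $4,060 applies.
Property Tax Rebate: $141,150 is below the $156,700 cutoff, so the full $5,125 applies.
Total: $621 + $4,060 + $5,125 = $9,806.

$9,806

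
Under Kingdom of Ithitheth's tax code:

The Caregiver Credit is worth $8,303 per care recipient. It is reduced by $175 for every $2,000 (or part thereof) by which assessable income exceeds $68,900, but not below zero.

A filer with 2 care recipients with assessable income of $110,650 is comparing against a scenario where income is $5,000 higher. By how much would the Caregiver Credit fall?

$525

At $110,650 — base = 2 × $8,303 = $16,606. income exceeds $68,900 by $41,750, which is 21 full-or-partial $2,000 increments; reduction = 21 × $175 = $3,675, leaving $12,931.
At $115,650 — base = 2 × $8,303 = $16,606. income exceeds $68,900 by $46,750, which is 24 full-or-partial $2,000 increments; reduction = 24 × $175 = $4,200, leaving $12,406.
Lost: $12,931 − $12,406 = $525.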